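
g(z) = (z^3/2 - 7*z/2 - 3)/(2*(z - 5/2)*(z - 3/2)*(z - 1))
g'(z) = (3*z^2/2 - 7/2)/(2*(z - 5/2)*(z - 3/2)*(z - 1)) - (z^3/2 - 7*z/2 - 3)/(2*(z - 5/2)*(z - 3/2)*(z - 1)^2) - (z^3/2 - 7*z/2 - 3)/(2*(z - 5/2)*(z - 3/2)^2*(z - 1)) - (z^3/2 - 7*z/2 - 3)/(2*(z - 5/2)^2*(z - 3/2)*(z - 1))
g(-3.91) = 0.06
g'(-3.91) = -0.03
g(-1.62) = -0.01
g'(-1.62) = -0.01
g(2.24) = 10.94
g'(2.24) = 10.03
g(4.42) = 0.64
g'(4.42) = -0.07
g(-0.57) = 0.06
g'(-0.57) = 0.23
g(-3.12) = 0.03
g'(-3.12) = -0.03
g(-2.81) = 0.02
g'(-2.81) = -0.03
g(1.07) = -71.24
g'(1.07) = 781.48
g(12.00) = 0.37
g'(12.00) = -0.01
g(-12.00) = 0.16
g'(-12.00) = -0.00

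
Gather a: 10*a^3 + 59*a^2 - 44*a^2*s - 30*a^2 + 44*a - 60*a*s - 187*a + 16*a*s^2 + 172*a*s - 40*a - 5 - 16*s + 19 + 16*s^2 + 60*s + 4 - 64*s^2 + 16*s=10*a^3 + a^2*(29 - 44*s) + a*(16*s^2 + 112*s - 183) - 48*s^2 + 60*s + 18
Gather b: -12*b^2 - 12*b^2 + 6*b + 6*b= -24*b^2 + 12*b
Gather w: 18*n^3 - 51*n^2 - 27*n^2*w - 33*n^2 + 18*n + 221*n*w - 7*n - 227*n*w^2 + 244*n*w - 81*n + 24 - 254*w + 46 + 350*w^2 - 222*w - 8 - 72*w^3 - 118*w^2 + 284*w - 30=18*n^3 - 84*n^2 - 70*n - 72*w^3 + w^2*(232 - 227*n) + w*(-27*n^2 + 465*n - 192) + 32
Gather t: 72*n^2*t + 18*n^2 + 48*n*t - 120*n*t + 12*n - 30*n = 18*n^2 - 18*n + t*(72*n^2 - 72*n)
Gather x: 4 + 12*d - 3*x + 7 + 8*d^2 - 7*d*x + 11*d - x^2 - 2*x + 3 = 8*d^2 + 23*d - x^2 + x*(-7*d - 5) + 14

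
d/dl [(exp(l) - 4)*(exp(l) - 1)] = (2*exp(l) - 5)*exp(l)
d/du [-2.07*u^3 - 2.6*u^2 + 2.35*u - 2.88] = -6.21*u^2 - 5.2*u + 2.35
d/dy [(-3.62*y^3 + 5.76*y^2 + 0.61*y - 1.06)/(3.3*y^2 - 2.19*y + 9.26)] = (-11.946*y^4 + 15.8556*y^3 - 115.191*y^2 + 113.6712*y + 3.3272)/(10.89*y^4 - 14.454*y^3 + 65.9121*y^2 - 40.5588*y + 85.7476)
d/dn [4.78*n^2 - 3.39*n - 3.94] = 9.56*n - 3.39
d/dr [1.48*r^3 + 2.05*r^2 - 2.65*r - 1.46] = 4.44*r^2 + 4.1*r - 2.65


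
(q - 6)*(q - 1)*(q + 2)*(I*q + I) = I*q^4 - 4*I*q^3 - 13*I*q^2 + 4*I*q + 12*I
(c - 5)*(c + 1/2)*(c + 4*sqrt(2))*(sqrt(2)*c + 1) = sqrt(2)*c^4 - 9*sqrt(2)*c^3/2 + 9*c^3 - 81*c^2/2 + 3*sqrt(2)*c^2/2 - 18*sqrt(2)*c - 45*c/2 - 10*sqrt(2)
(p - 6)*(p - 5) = p^2 - 11*p + 30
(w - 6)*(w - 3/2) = w^2 - 15*w/2 + 9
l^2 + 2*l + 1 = (l + 1)^2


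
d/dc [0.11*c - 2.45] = 0.110000000000000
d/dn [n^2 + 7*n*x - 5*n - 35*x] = 2*n + 7*x - 5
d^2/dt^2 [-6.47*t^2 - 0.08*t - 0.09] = -12.9400000000000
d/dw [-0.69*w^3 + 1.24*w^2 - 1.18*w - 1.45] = -2.07*w^2 + 2.48*w - 1.18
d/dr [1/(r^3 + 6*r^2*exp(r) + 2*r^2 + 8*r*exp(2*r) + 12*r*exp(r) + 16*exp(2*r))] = (-6*r^2*exp(r) - 3*r^2 - 16*r*exp(2*r) - 24*r*exp(r) - 4*r - 40*exp(2*r) - 12*exp(r))/(r^3 + 6*r^2*exp(r) + 2*r^2 + 8*r*exp(2*r) + 12*r*exp(r) + 16*exp(2*r))^2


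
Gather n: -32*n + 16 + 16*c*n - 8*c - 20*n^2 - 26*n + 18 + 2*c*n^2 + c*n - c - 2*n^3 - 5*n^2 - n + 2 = -9*c - 2*n^3 + n^2*(2*c - 25) + n*(17*c - 59) + 36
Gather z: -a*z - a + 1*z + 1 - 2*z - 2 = -a + z*(-a - 1) - 1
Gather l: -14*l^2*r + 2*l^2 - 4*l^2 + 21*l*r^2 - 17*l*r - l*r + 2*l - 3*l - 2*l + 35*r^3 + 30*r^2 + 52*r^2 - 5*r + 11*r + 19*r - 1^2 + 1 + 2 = l^2*(-14*r - 2) + l*(21*r^2 - 18*r - 3) + 35*r^3 + 82*r^2 + 25*r + 2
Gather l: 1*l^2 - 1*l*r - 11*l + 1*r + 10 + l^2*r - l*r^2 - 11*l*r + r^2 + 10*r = l^2*(r + 1) + l*(-r^2 - 12*r - 11) + r^2 + 11*r + 10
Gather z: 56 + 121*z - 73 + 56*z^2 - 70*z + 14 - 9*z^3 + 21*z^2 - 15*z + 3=-9*z^3 + 77*z^2 + 36*z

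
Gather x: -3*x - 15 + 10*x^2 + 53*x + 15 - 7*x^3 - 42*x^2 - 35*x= -7*x^3 - 32*x^2 + 15*x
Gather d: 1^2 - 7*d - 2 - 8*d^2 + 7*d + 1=-8*d^2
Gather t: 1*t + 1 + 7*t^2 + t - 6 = 7*t^2 + 2*t - 5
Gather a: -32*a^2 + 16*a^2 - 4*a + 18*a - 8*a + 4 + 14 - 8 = -16*a^2 + 6*a + 10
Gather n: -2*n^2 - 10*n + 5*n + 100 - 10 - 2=-2*n^2 - 5*n + 88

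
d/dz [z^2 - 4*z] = 2*z - 4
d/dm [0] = 0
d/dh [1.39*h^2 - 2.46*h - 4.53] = 2.78*h - 2.46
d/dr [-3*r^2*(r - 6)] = 9*r*(4 - r)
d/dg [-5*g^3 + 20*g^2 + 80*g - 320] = -15*g^2 + 40*g + 80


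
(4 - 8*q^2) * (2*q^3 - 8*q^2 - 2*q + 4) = -16*q^5 + 64*q^4 + 24*q^3 - 64*q^2 - 8*q + 16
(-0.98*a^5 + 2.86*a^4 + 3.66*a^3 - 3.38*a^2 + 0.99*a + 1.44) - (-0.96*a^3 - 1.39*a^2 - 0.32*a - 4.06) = -0.98*a^5 + 2.86*a^4 + 4.62*a^3 - 1.99*a^2 + 1.31*a + 5.5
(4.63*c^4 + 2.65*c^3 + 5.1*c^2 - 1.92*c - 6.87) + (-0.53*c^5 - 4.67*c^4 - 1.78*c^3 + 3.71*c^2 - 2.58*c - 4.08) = -0.53*c^5 - 0.04*c^4 + 0.87*c^3 + 8.81*c^2 - 4.5*c - 10.95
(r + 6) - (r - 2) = 8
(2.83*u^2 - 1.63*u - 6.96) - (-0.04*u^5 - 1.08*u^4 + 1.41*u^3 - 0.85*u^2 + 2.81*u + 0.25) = 0.04*u^5 + 1.08*u^4 - 1.41*u^3 + 3.68*u^2 - 4.44*u - 7.21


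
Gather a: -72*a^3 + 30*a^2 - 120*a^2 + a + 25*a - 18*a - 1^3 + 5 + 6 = -72*a^3 - 90*a^2 + 8*a + 10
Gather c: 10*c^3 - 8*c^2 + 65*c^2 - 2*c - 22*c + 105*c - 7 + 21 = 10*c^3 + 57*c^2 + 81*c + 14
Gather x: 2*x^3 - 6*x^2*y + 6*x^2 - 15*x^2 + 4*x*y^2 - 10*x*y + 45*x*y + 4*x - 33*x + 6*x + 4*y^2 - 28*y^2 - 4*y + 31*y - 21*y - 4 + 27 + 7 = 2*x^3 + x^2*(-6*y - 9) + x*(4*y^2 + 35*y - 23) - 24*y^2 + 6*y + 30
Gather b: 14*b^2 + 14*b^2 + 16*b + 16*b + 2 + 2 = 28*b^2 + 32*b + 4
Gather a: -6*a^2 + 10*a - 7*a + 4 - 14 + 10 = -6*a^2 + 3*a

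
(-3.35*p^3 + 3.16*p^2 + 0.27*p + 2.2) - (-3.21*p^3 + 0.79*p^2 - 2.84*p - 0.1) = -0.14*p^3 + 2.37*p^2 + 3.11*p + 2.3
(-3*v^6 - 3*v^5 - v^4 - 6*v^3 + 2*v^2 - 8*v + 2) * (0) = 0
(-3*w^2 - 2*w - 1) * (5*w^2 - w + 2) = -15*w^4 - 7*w^3 - 9*w^2 - 3*w - 2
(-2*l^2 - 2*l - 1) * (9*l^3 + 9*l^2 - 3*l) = -18*l^5 - 36*l^4 - 21*l^3 - 3*l^2 + 3*l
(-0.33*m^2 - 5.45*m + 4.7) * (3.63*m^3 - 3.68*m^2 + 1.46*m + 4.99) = -1.1979*m^5 - 18.5691*m^4 + 36.6352*m^3 - 26.8997*m^2 - 20.3335*m + 23.453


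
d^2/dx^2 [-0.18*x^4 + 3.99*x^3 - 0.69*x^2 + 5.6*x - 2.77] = -2.16*x^2 + 23.94*x - 1.38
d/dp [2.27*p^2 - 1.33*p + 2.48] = 4.54*p - 1.33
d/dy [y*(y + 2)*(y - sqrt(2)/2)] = 3*y^2 - sqrt(2)*y + 4*y - sqrt(2)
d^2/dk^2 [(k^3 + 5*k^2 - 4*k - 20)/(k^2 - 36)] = 64*(k^3 + 15*k^2 + 108*k + 180)/(k^6 - 108*k^4 + 3888*k^2 - 46656)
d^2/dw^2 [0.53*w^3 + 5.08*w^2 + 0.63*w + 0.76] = 3.18*w + 10.16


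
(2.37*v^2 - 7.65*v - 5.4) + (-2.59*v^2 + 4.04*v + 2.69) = -0.22*v^2 - 3.61*v - 2.71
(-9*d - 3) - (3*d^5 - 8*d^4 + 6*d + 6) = -3*d^5 + 8*d^4 - 15*d - 9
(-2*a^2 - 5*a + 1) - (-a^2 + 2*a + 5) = -a^2 - 7*a - 4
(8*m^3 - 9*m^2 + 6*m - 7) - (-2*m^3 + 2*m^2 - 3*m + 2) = 10*m^3 - 11*m^2 + 9*m - 9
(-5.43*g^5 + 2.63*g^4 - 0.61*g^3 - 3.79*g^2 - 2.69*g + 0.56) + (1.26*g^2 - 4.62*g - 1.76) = -5.43*g^5 + 2.63*g^4 - 0.61*g^3 - 2.53*g^2 - 7.31*g - 1.2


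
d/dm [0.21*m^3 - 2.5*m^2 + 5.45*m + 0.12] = 0.63*m^2 - 5.0*m + 5.45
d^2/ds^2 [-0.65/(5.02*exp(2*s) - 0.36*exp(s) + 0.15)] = (-0.65*(10.04*exp(s) - 0.36)*(20.08*exp(s) - 0.72)*exp(s) + (13.052*exp(s) - 0.234)*(5.02*exp(2*s) - 0.36*exp(s) + 0.15))*exp(s)/(5.02*exp(2*s) - 0.36*exp(s) + 0.15)^3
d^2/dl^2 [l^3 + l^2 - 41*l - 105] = 6*l + 2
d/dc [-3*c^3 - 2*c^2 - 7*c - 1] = -9*c^2 - 4*c - 7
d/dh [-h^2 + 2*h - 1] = 2 - 2*h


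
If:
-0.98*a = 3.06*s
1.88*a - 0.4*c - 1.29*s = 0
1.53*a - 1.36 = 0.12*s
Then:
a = 0.87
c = 4.97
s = -0.28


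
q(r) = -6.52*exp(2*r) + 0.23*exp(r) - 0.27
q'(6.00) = -2122229.69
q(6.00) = -1061068.72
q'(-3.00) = -0.02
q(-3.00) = -0.27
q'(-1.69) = -0.40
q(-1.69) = -0.45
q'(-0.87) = -2.19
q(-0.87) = -1.32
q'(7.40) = -34900467.24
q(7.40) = -17450045.75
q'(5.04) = -311111.72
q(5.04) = -155538.37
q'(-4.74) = 0.00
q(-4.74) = -0.27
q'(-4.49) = 0.00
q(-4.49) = -0.27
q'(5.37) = -601955.90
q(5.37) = -300953.51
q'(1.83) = -505.32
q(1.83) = -252.21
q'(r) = -13.04*exp(2*r) + 0.23*exp(r)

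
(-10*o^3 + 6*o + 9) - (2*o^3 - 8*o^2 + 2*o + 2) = -12*o^3 + 8*o^2 + 4*o + 7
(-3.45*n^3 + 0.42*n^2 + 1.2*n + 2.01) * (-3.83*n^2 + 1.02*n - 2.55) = 13.2135*n^5 - 5.1276*n^4 + 4.6299*n^3 - 7.5453*n^2 - 1.0098*n - 5.1255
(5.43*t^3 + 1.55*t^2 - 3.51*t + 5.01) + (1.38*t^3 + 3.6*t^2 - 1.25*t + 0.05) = 6.81*t^3 + 5.15*t^2 - 4.76*t + 5.06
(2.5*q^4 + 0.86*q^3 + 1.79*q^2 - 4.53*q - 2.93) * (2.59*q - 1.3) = 6.475*q^5 - 1.0226*q^4 + 3.5181*q^3 - 14.0597*q^2 - 1.6997*q + 3.809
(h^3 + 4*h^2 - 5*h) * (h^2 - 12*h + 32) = h^5 - 8*h^4 - 21*h^3 + 188*h^2 - 160*h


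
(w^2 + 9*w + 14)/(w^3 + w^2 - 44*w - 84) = (w + 7)/(w^2 - w - 42)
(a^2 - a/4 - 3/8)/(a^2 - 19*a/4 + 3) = (a + 1/2)/(a - 4)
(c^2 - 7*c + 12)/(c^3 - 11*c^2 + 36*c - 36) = (c - 4)/(c^2 - 8*c + 12)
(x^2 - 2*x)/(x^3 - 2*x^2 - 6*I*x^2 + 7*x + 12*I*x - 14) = x/(x^2 - 6*I*x + 7)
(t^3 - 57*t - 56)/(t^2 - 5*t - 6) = (t^2 - t - 56)/(t - 6)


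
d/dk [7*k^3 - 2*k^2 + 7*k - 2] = 21*k^2 - 4*k + 7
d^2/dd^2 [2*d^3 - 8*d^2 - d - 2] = 12*d - 16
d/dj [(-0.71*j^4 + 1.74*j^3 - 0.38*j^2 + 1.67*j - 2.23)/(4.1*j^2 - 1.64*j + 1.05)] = (-5.822*j^5 + 10.6272*j^4 - 8.6892*j^3 - 0.742800000000001*j^2 + 17.488*j - 1.9037)/(16.81*j^4 - 13.448*j^3 + 11.2996*j^2 - 3.444*j + 1.1025)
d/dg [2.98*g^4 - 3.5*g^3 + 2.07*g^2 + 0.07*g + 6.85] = 11.92*g^3 - 10.5*g^2 + 4.14*g + 0.07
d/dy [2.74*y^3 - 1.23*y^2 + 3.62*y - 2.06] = 8.22*y^2 - 2.46*y + 3.62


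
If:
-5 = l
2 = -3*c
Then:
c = -2/3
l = -5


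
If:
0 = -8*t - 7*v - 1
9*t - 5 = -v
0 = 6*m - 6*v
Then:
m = -49/55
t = 36/55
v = -49/55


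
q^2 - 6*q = q*(q - 6)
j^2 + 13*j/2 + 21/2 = (j + 3)*(j + 7/2)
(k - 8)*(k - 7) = k^2 - 15*k + 56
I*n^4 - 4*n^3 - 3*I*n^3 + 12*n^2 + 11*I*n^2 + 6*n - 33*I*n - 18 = (n - 3)*(n - I)*(n + 6*I)*(I*n + 1)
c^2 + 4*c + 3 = (c + 1)*(c + 3)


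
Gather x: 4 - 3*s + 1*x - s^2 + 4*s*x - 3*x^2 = -s^2 - 3*s - 3*x^2 + x*(4*s + 1) + 4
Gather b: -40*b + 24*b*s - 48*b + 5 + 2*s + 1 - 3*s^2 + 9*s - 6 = b*(24*s - 88) - 3*s^2 + 11*s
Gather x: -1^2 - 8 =-9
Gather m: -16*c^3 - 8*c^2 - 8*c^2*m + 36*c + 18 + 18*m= -16*c^3 - 8*c^2 + 36*c + m*(18 - 8*c^2) + 18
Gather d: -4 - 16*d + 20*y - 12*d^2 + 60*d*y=-12*d^2 + d*(60*y - 16) + 20*y - 4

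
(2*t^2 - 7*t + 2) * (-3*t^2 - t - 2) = -6*t^4 + 19*t^3 - 3*t^2 + 12*t - 4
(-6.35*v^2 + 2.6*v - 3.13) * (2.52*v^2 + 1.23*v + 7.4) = -16.002*v^4 - 1.2585*v^3 - 51.6796*v^2 + 15.3901*v - 23.162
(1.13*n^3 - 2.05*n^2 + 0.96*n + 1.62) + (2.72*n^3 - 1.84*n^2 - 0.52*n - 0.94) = 3.85*n^3 - 3.89*n^2 + 0.44*n + 0.68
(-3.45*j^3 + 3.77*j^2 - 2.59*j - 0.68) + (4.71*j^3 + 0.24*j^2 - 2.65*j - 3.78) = 1.26*j^3 + 4.01*j^2 - 5.24*j - 4.46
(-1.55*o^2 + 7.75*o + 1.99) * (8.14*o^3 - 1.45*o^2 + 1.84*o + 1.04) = -12.617*o^5 + 65.3325*o^4 + 2.1091*o^3 + 9.7625*o^2 + 11.7216*o + 2.0696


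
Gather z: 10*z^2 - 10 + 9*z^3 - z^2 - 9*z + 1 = 9*z^3 + 9*z^2 - 9*z - 9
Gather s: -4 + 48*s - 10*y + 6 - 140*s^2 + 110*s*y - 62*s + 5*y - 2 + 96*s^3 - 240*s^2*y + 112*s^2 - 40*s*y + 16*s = 96*s^3 + s^2*(-240*y - 28) + s*(70*y + 2) - 5*y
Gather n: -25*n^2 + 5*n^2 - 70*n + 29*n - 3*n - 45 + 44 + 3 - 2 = -20*n^2 - 44*n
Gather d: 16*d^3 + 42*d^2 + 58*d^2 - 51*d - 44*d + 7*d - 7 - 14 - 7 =16*d^3 + 100*d^2 - 88*d - 28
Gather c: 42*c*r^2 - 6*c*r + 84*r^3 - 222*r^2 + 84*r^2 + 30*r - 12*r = c*(42*r^2 - 6*r) + 84*r^3 - 138*r^2 + 18*r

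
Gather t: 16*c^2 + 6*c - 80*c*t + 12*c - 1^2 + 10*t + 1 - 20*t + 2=16*c^2 + 18*c + t*(-80*c - 10) + 2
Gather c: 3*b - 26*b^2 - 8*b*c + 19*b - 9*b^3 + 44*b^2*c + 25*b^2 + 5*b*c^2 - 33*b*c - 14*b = -9*b^3 - b^2 + 5*b*c^2 + 8*b + c*(44*b^2 - 41*b)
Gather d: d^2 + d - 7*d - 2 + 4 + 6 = d^2 - 6*d + 8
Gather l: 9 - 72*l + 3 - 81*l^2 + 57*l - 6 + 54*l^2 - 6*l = -27*l^2 - 21*l + 6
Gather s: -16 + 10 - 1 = -7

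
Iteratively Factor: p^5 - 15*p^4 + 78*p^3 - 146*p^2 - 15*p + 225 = (p - 3)*(p^4 - 12*p^3 + 42*p^2 - 20*p - 75) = (p - 3)^2*(p^3 - 9*p^2 + 15*p + 25) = (p - 3)^2*(p + 1)*(p^2 - 10*p + 25) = (p - 5)*(p - 3)^2*(p + 1)*(p - 5)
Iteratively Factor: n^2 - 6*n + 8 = (n - 2)*(n - 4)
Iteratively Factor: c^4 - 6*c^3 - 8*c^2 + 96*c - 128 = (c - 4)*(c^3 - 2*c^2 - 16*c + 32) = (c - 4)^2*(c^2 + 2*c - 8) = (c - 4)^2*(c - 2)*(c + 4)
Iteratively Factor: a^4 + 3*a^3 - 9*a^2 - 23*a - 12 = (a - 3)*(a^3 + 6*a^2 + 9*a + 4) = (a - 3)*(a + 1)*(a^2 + 5*a + 4) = (a - 3)*(a + 1)*(a + 4)*(a + 1)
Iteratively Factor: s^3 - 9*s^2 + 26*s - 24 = (s - 2)*(s^2 - 7*s + 12) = (s - 4)*(s - 2)*(s - 3)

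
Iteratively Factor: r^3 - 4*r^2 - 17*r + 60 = (r + 4)*(r^2 - 8*r + 15) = (r - 3)*(r + 4)*(r - 5)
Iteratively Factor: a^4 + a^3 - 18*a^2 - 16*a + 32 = (a - 1)*(a^3 + 2*a^2 - 16*a - 32) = (a - 1)*(a + 2)*(a^2 - 16) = (a - 1)*(a + 2)*(a + 4)*(a - 4)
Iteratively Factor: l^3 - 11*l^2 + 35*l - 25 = (l - 1)*(l^2 - 10*l + 25) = (l - 5)*(l - 1)*(l - 5)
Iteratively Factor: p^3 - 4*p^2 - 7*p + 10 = (p - 1)*(p^2 - 3*p - 10) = (p - 5)*(p - 1)*(p + 2)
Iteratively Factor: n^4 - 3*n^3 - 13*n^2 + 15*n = (n)*(n^3 - 3*n^2 - 13*n + 15) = n*(n - 5)*(n^2 + 2*n - 3) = n*(n - 5)*(n + 3)*(n - 1)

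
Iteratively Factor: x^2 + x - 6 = (x - 2)*(x + 3)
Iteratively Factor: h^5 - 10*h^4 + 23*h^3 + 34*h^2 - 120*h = (h + 2)*(h^4 - 12*h^3 + 47*h^2 - 60*h) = (h - 4)*(h + 2)*(h^3 - 8*h^2 + 15*h) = h*(h - 4)*(h + 2)*(h^2 - 8*h + 15) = h*(h - 4)*(h - 3)*(h + 2)*(h - 5)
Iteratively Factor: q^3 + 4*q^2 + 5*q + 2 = (q + 1)*(q^2 + 3*q + 2) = (q + 1)^2*(q + 2)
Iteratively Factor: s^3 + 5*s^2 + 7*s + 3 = (s + 1)*(s^2 + 4*s + 3) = (s + 1)^2*(s + 3)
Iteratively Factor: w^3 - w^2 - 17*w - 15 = (w - 5)*(w^2 + 4*w + 3) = (w - 5)*(w + 1)*(w + 3)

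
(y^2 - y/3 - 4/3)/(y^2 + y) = (y - 4/3)/y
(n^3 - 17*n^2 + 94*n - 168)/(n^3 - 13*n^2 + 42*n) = (n - 4)/n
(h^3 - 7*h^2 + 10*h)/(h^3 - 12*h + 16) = h*(h - 5)/(h^2 + 2*h - 8)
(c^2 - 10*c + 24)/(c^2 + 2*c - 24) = (c - 6)/(c + 6)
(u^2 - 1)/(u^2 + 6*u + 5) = (u - 1)/(u + 5)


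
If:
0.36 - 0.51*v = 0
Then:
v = 0.71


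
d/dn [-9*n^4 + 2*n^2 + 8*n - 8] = -36*n^3 + 4*n + 8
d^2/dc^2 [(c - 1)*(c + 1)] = 2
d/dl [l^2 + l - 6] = 2*l + 1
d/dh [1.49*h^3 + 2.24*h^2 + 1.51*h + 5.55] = 4.47*h^2 + 4.48*h + 1.51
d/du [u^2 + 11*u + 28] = 2*u + 11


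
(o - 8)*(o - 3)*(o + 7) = o^3 - 4*o^2 - 53*o + 168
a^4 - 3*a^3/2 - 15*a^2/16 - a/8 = a*(a - 2)*(a + 1/4)^2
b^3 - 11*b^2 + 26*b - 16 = (b - 8)*(b - 2)*(b - 1)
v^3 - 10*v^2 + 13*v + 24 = (v - 8)*(v - 3)*(v + 1)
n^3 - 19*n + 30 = (n - 3)*(n - 2)*(n + 5)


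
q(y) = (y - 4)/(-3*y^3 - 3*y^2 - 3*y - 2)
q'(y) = (y - 4)*(9*y^2 + 6*y + 3)/(-3*y^3 - 3*y^2 - 3*y - 2)^2 + 1/(-3*y^3 - 3*y^2 - 3*y - 2) = (6*y^3 - 33*y^2 - 24*y - 14)/(9*y^6 + 18*y^5 + 27*y^4 + 30*y^3 + 21*y^2 + 12*y + 4)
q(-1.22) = -1.98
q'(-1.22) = -6.41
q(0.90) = 0.33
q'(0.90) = -0.67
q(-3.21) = -0.09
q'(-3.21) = -0.08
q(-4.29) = -0.04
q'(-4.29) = -0.03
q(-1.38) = -1.25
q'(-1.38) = -3.20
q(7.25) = -0.00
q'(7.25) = 0.00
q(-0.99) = -5.31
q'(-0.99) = -32.11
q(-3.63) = -0.07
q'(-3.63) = -0.05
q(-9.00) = -0.00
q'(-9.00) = 0.00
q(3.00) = 0.01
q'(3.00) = -0.02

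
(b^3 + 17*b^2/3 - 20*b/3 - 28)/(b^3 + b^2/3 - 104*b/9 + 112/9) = 3*(b^2 + 8*b + 12)/(3*b^2 + 8*b - 16)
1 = 1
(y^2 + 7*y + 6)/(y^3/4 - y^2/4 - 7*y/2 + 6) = 4*(y^2 + 7*y + 6)/(y^3 - y^2 - 14*y + 24)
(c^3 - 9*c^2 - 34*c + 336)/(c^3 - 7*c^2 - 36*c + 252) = (c - 8)/(c - 6)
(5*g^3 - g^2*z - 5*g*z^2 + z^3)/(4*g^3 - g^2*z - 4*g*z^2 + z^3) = (-5*g + z)/(-4*g + z)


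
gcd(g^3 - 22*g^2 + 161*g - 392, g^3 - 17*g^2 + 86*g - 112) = g^2 - 15*g + 56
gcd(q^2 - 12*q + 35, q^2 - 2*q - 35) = q - 7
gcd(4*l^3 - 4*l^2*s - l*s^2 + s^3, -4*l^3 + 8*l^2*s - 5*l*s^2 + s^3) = 2*l^2 - 3*l*s + s^2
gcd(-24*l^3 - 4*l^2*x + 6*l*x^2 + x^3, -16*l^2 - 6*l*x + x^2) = 2*l + x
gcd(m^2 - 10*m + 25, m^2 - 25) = m - 5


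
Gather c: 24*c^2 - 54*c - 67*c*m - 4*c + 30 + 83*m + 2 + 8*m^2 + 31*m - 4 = 24*c^2 + c*(-67*m - 58) + 8*m^2 + 114*m + 28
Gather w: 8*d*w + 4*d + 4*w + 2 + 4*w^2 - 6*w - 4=4*d + 4*w^2 + w*(8*d - 2) - 2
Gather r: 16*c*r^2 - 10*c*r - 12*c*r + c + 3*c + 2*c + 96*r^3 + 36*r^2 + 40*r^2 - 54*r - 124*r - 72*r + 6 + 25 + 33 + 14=6*c + 96*r^3 + r^2*(16*c + 76) + r*(-22*c - 250) + 78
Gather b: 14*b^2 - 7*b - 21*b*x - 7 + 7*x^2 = 14*b^2 + b*(-21*x - 7) + 7*x^2 - 7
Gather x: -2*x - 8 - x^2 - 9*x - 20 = -x^2 - 11*x - 28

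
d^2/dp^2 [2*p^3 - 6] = 12*p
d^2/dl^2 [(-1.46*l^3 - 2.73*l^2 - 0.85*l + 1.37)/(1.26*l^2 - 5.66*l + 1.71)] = (-3.5527136788005e-15*l^5 + 7.105427357601e-15*l^4 - 128.889976*l^3 + 133.126956*l^2 - 73.248408*l + 49.454734)/(2.000376*l^6 - 26.957448*l^5 + 129.238956*l^4 - 254.491712*l^3 + 175.395726*l^2 - 49.651218*l + 5.000211)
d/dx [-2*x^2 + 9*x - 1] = 9 - 4*x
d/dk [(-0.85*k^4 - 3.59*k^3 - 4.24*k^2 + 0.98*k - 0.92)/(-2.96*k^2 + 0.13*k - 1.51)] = (5.032*k^5 + 10.2949*k^4 + 4.2006*k^3 + 18.6123*k^2 + 7.3584*k - 1.3602)/(8.7616*k^4 - 0.7696*k^3 + 8.9561*k^2 - 0.3926*k + 2.2801)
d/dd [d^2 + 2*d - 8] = 2*d + 2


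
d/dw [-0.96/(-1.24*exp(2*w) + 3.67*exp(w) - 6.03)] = (3.5232 - 2.3808*exp(w))*exp(w)/(1.24*exp(2*w) - 3.67*exp(w) + 6.03)^2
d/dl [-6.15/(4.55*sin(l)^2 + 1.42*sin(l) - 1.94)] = (55.965*sin(l) + 8.733)*cos(l)/(4.55*sin(l)^2 + 1.42*sin(l) - 1.94)^2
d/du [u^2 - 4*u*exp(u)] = -4*u*exp(u) + 2*u - 4*exp(u)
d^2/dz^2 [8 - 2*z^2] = -4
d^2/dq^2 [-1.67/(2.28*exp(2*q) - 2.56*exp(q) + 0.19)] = (-1.67*(4.56*exp(q) - 2.56)*(9.12*exp(q) - 5.12)*exp(q) + (15.2304*exp(q) - 4.2752)*(2.28*exp(2*q) - 2.56*exp(q) + 0.19))*exp(q)/(2.28*exp(2*q) - 2.56*exp(q) + 0.19)^3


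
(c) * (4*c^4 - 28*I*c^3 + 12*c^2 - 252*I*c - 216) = 4*c^5 - 28*I*c^4 + 12*c^3 - 252*I*c^2 - 216*c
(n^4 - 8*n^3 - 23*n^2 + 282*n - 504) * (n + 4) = n^5 - 4*n^4 - 55*n^3 + 190*n^2 + 624*n - 2016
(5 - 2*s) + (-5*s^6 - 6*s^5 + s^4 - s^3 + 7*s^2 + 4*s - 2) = -5*s^6 - 6*s^5 + s^4 - s^3 + 7*s^2 + 2*s + 3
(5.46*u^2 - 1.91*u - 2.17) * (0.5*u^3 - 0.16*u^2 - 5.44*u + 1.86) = 2.73*u^5 - 1.8286*u^4 - 30.4818*u^3 + 20.8932*u^2 + 8.2522*u - 4.0362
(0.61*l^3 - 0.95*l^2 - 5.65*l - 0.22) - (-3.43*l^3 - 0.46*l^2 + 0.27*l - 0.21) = 4.04*l^3 - 0.49*l^2 - 5.92*l - 0.01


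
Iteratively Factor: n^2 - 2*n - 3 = (n + 1)*(n - 3)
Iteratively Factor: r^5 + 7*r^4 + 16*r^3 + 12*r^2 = (r)*(r^4 + 7*r^3 + 16*r^2 + 12*r) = r*(r + 3)*(r^3 + 4*r^2 + 4*r) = r*(r + 2)*(r + 3)*(r^2 + 2*r) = r^2*(r + 2)*(r + 3)*(r + 2)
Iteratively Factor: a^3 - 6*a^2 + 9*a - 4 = (a - 1)*(a^2 - 5*a + 4) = (a - 4)*(a - 1)*(a - 1)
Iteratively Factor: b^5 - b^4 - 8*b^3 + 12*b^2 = (b)*(b^4 - b^3 - 8*b^2 + 12*b) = b*(b - 2)*(b^3 + b^2 - 6*b) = b*(b - 2)^2*(b^2 + 3*b) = b^2*(b - 2)^2*(b + 3)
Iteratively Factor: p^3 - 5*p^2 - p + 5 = (p - 1)*(p^2 - 4*p - 5) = (p - 5)*(p - 1)*(p + 1)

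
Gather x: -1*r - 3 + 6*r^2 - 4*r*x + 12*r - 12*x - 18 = 6*r^2 + 11*r + x*(-4*r - 12) - 21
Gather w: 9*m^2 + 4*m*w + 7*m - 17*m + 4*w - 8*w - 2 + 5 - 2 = 9*m^2 - 10*m + w*(4*m - 4) + 1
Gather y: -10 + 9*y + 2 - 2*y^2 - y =-2*y^2 + 8*y - 8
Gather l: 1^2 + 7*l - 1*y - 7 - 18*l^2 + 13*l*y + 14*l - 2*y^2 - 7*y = -18*l^2 + l*(13*y + 21) - 2*y^2 - 8*y - 6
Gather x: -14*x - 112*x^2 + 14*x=-112*x^2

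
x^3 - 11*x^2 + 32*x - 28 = (x - 7)*(x - 2)^2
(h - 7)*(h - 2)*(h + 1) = h^3 - 8*h^2 + 5*h + 14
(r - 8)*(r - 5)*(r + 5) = r^3 - 8*r^2 - 25*r + 200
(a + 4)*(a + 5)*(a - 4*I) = a^3 + 9*a^2 - 4*I*a^2 + 20*a - 36*I*a - 80*I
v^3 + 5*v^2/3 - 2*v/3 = v*(v - 1/3)*(v + 2)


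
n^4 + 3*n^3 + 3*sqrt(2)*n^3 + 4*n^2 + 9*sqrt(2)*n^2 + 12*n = n*(n + 3)*(n + sqrt(2))*(n + 2*sqrt(2))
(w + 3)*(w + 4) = w^2 + 7*w + 12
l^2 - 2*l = l*(l - 2)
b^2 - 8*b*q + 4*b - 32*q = (b + 4)*(b - 8*q)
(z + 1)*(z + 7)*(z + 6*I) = z^3 + 8*z^2 + 6*I*z^2 + 7*z + 48*I*z + 42*I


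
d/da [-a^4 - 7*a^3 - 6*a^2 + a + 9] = -4*a^3 - 21*a^2 - 12*a + 1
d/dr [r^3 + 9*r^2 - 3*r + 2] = 3*r^2 + 18*r - 3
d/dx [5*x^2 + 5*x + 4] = 10*x + 5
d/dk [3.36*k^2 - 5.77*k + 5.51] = 6.72*k - 5.77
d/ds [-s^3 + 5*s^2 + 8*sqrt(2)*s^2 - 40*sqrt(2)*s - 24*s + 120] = -3*s^2 + 10*s + 16*sqrt(2)*s - 40*sqrt(2) - 24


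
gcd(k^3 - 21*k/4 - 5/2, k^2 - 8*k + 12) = 1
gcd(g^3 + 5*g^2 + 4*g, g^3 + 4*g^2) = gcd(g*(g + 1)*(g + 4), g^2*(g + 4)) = g^2 + 4*g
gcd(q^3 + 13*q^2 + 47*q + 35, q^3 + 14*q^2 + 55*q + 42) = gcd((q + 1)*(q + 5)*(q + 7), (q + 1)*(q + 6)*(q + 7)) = q^2 + 8*q + 7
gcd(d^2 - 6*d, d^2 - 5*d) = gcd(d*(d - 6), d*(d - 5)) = d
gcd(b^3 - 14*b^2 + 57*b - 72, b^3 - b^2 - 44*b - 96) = b - 8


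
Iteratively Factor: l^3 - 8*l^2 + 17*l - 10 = (l - 2)*(l^2 - 6*l + 5) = (l - 5)*(l - 2)*(l - 1)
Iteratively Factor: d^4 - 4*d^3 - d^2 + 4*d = (d - 4)*(d^3 - d) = d*(d - 4)*(d^2 - 1) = d*(d - 4)*(d + 1)*(d - 1)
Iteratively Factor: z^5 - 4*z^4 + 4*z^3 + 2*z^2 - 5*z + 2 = (z - 1)*(z^4 - 3*z^3 + z^2 + 3*z - 2) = (z - 1)^2*(z^3 - 2*z^2 - z + 2) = (z - 1)^2*(z + 1)*(z^2 - 3*z + 2) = (z - 2)*(z - 1)^2*(z + 1)*(z - 1)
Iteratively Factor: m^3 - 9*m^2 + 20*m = (m - 5)*(m^2 - 4*m) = (m - 5)*(m - 4)*(m)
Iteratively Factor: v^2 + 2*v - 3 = (v + 3)*(v - 1)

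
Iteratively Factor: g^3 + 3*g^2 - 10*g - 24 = (g + 4)*(g^2 - g - 6) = (g - 3)*(g + 4)*(g + 2)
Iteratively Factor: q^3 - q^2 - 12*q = (q)*(q^2 - q - 12) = q*(q - 4)*(q + 3)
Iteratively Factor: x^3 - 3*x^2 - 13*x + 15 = (x + 3)*(x^2 - 6*x + 5) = (x - 5)*(x + 3)*(x - 1)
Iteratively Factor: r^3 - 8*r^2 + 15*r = (r)*(r^2 - 8*r + 15) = r*(r - 3)*(r - 5)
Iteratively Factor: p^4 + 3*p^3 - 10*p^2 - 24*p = (p - 3)*(p^3 + 6*p^2 + 8*p) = (p - 3)*(p + 2)*(p^2 + 4*p) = (p - 3)*(p + 2)*(p + 4)*(p)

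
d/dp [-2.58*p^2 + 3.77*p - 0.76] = 3.77 - 5.16*p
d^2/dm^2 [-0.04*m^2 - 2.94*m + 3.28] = -0.0800000000000000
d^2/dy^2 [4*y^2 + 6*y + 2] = 8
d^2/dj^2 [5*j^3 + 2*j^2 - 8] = 30*j + 4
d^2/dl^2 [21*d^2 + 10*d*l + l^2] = 2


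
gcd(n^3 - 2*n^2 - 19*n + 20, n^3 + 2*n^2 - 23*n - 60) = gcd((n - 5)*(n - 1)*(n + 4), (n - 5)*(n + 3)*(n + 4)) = n^2 - n - 20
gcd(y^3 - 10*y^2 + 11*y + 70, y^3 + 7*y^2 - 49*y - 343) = y - 7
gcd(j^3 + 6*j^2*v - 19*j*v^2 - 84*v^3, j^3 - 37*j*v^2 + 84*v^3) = -j^2 - 3*j*v + 28*v^2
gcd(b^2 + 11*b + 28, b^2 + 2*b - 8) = b + 4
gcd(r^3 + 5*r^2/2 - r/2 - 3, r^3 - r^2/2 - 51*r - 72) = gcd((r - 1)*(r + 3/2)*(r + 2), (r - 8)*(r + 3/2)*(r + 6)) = r + 3/2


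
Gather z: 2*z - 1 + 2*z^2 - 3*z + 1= 2*z^2 - z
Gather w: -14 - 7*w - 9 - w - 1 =-8*w - 24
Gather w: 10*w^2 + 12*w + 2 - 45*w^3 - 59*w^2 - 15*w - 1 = -45*w^3 - 49*w^2 - 3*w + 1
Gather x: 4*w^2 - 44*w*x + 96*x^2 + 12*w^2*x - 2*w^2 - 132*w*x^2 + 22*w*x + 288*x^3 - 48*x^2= 2*w^2 + 288*x^3 + x^2*(48 - 132*w) + x*(12*w^2 - 22*w)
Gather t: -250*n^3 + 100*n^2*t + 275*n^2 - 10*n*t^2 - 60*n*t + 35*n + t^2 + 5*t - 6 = -250*n^3 + 275*n^2 + 35*n + t^2*(1 - 10*n) + t*(100*n^2 - 60*n + 5) - 6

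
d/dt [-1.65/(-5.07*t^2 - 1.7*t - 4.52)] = (-16.731*t - 2.805)/(5.07*t^2 + 1.7*t + 4.52)^2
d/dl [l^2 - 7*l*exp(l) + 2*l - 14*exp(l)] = -7*l*exp(l) + 2*l - 21*exp(l) + 2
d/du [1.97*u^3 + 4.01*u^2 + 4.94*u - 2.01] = 5.91*u^2 + 8.02*u + 4.94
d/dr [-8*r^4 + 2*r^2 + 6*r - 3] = -32*r^3 + 4*r + 6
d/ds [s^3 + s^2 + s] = 3*s^2 + 2*s + 1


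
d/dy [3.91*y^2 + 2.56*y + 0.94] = 7.82*y + 2.56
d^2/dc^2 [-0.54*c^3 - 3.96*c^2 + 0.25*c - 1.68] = -3.24*c - 7.92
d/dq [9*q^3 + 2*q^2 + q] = 27*q^2 + 4*q + 1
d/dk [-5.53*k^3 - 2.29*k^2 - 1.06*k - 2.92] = -16.59*k^2 - 4.58*k - 1.06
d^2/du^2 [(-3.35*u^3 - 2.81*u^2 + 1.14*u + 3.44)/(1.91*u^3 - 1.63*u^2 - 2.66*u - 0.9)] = (-2.8421709430404e-14*u^7 - 41.361432*u^6 - 77.167056*u^5 - 25.46412*u^4 - 234.550416*u^3 - 49.8950280000001*u^2 + 98.655792*u + 28.576648)/(6.967871*u^9 - 17.839209*u^8 - 13.887801*u^7 + 35.507651*u^6 + 36.152946*u^5 - 14.338074*u^4 - 37.593116*u^3 - 23.06502*u^2 - 6.4638*u - 0.729)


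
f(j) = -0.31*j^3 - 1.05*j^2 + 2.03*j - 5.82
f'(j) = -0.93*j^2 - 2.1*j + 2.03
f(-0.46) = -6.95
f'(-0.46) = 2.80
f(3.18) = -19.95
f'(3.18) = -14.05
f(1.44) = -6.00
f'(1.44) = -2.92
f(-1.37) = -9.77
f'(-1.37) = 3.16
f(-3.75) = -11.85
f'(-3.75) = -3.17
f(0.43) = -5.17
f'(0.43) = 0.96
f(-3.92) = -11.24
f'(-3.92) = -4.03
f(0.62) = -5.04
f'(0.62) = 0.37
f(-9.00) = 116.85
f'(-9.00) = -54.40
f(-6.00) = 11.16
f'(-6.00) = -18.85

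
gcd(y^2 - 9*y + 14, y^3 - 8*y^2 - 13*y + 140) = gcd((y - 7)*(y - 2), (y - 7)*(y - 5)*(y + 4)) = y - 7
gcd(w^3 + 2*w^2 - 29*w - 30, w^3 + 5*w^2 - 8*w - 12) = w^2 + 7*w + 6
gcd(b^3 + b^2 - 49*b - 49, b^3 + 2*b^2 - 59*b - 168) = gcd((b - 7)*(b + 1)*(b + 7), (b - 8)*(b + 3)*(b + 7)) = b + 7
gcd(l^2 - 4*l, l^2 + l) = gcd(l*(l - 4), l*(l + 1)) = l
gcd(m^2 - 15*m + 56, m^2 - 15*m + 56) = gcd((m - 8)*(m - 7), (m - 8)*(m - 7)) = m^2 - 15*m + 56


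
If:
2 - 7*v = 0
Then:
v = 2/7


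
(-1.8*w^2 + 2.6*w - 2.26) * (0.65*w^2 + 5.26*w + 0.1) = -1.17*w^4 - 7.778*w^3 + 12.027*w^2 - 11.6276*w - 0.226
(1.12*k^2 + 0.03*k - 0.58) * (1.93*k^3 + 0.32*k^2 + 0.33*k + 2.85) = 2.1616*k^5 + 0.4163*k^4 - 0.7402*k^3 + 3.0163*k^2 - 0.1059*k - 1.653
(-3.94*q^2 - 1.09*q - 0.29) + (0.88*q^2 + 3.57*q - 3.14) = -3.06*q^2 + 2.48*q - 3.43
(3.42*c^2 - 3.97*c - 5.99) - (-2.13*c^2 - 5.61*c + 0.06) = 5.55*c^2 + 1.64*c - 6.05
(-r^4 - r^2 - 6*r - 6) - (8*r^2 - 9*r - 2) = -r^4 - 9*r^2 + 3*r - 4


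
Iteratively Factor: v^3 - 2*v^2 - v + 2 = (v + 1)*(v^2 - 3*v + 2) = (v - 2)*(v + 1)*(v - 1)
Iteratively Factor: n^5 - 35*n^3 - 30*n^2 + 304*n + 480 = (n + 4)*(n^4 - 4*n^3 - 19*n^2 + 46*n + 120) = (n + 2)*(n + 4)*(n^3 - 6*n^2 - 7*n + 60) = (n + 2)*(n + 3)*(n + 4)*(n^2 - 9*n + 20) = (n - 5)*(n + 2)*(n + 3)*(n + 4)*(n - 4)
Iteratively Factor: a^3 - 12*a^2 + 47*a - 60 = (a - 3)*(a^2 - 9*a + 20) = (a - 5)*(a - 3)*(a - 4)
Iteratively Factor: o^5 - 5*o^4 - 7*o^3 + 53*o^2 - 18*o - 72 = (o - 4)*(o^4 - o^3 - 11*o^2 + 9*o + 18) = (o - 4)*(o - 2)*(o^3 + o^2 - 9*o - 9) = (o - 4)*(o - 2)*(o + 1)*(o^2 - 9) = (o - 4)*(o - 2)*(o + 1)*(o + 3)*(o - 3)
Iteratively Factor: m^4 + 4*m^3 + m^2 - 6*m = (m - 1)*(m^3 + 5*m^2 + 6*m) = m*(m - 1)*(m^2 + 5*m + 6) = m*(m - 1)*(m + 2)*(m + 3)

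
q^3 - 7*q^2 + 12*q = q*(q - 4)*(q - 3)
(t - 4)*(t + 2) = t^2 - 2*t - 8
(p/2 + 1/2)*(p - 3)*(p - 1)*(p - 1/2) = p^4/2 - 7*p^3/4 + p^2/4 + 7*p/4 - 3/4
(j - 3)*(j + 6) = j^2 + 3*j - 18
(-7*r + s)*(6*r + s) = -42*r^2 - r*s + s^2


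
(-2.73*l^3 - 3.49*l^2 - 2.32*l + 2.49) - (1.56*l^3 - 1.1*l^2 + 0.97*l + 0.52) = -4.29*l^3 - 2.39*l^2 - 3.29*l + 1.97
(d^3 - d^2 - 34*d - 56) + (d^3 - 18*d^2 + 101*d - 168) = 2*d^3 - 19*d^2 + 67*d - 224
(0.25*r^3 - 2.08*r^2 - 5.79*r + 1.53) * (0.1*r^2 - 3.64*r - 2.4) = 0.025*r^5 - 1.118*r^4 + 6.3922*r^3 + 26.2206*r^2 + 8.3268*r - 3.672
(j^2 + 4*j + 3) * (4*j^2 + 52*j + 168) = 4*j^4 + 68*j^3 + 388*j^2 + 828*j + 504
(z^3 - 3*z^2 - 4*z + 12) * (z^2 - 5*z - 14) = z^5 - 8*z^4 - 3*z^3 + 74*z^2 - 4*z - 168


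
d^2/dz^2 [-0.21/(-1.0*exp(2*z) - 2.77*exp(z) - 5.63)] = (-(0.84*exp(z) + 0.5817)*(1.0*exp(2*z) + 2.77*exp(z) + 5.63) + 0.21*(2.0*exp(z) + 2.77)*(4.0*exp(z) + 5.54)*exp(z))*exp(z)/(1.0*exp(2*z) + 2.77*exp(z) + 5.63)^3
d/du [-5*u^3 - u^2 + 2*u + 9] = -15*u^2 - 2*u + 2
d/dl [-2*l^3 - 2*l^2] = 2*l*(-3*l - 2)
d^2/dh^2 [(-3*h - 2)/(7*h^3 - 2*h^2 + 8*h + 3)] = 2*(-441*h^5 - 462*h^4 + 380*h^3 + 18*h^2 + 168*h - 68)/(343*h^9 - 294*h^8 + 1260*h^7 - 239*h^6 + 1188*h^5 + 660*h^4 + 413*h^3 + 522*h^2 + 216*h + 27)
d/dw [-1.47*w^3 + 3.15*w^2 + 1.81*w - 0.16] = -4.41*w^2 + 6.3*w + 1.81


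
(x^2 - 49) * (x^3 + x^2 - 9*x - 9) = x^5 + x^4 - 58*x^3 - 58*x^2 + 441*x + 441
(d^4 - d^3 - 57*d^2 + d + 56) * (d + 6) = d^5 + 5*d^4 - 63*d^3 - 341*d^2 + 62*d + 336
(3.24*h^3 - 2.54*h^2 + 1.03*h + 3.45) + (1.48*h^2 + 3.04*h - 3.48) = 3.24*h^3 - 1.06*h^2 + 4.07*h - 0.0299999999999998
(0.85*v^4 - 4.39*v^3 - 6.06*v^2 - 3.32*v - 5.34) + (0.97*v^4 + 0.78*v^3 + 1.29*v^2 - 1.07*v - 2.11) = 1.82*v^4 - 3.61*v^3 - 4.77*v^2 - 4.39*v - 7.45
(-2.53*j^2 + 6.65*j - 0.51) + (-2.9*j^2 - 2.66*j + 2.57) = -5.43*j^2 + 3.99*j + 2.06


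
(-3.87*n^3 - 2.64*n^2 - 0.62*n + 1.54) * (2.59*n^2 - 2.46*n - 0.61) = -10.0233*n^5 + 2.6826*n^4 + 7.2493*n^3 + 7.1242*n^2 - 3.4102*n - 0.9394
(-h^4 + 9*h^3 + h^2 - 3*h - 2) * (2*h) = -2*h^5 + 18*h^4 + 2*h^3 - 6*h^2 - 4*h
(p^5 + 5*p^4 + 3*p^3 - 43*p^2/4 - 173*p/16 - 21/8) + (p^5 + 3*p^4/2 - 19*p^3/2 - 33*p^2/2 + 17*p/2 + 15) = 2*p^5 + 13*p^4/2 - 13*p^3/2 - 109*p^2/4 - 37*p/16 + 99/8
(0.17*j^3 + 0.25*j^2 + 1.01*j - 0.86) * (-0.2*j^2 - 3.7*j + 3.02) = -0.034*j^5 - 0.679*j^4 - 0.6136*j^3 - 2.81*j^2 + 6.2322*j - 2.5972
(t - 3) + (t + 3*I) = 2*t - 3 + 3*I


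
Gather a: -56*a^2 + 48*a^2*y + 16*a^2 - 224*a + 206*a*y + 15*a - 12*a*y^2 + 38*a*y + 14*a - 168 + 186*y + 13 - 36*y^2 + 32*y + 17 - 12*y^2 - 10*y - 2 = a^2*(48*y - 40) + a*(-12*y^2 + 244*y - 195) - 48*y^2 + 208*y - 140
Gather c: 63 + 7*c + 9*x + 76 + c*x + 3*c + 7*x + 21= c*(x + 10) + 16*x + 160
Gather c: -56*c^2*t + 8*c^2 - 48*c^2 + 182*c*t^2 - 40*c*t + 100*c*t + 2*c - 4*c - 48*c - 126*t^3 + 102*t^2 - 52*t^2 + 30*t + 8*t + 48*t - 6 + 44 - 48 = c^2*(-56*t - 40) + c*(182*t^2 + 60*t - 50) - 126*t^3 + 50*t^2 + 86*t - 10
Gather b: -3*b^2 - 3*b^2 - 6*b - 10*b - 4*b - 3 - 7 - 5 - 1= -6*b^2 - 20*b - 16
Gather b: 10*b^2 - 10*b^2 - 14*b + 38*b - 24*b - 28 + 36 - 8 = 0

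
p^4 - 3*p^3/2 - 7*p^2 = p^2*(p - 7/2)*(p + 2)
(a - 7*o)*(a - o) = a^2 - 8*a*o + 7*o^2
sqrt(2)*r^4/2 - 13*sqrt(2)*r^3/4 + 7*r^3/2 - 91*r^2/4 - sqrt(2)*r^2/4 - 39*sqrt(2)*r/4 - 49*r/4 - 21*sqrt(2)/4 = (r - 7)*(r + 1/2)*(r + 3*sqrt(2))*(sqrt(2)*r/2 + 1/2)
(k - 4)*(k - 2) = k^2 - 6*k + 8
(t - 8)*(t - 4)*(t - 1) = t^3 - 13*t^2 + 44*t - 32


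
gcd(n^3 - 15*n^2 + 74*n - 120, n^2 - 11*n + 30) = n^2 - 11*n + 30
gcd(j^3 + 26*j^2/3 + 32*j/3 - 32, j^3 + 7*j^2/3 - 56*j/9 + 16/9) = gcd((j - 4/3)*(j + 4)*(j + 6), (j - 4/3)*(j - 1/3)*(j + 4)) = j^2 + 8*j/3 - 16/3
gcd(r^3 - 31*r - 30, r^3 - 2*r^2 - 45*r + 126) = r - 6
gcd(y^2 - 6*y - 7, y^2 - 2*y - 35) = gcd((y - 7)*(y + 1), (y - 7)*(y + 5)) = y - 7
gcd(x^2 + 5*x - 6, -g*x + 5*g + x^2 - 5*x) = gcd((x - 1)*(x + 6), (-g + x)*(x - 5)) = 1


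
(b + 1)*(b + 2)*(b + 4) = b^3 + 7*b^2 + 14*b + 8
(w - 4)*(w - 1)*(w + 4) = w^3 - w^2 - 16*w + 16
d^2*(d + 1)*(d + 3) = d^4 + 4*d^3 + 3*d^2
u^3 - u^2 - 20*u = u*(u - 5)*(u + 4)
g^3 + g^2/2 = g^2*(g + 1/2)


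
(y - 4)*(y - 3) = y^2 - 7*y + 12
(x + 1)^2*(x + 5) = x^3 + 7*x^2 + 11*x + 5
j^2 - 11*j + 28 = (j - 7)*(j - 4)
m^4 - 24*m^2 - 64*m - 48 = (m - 6)*(m + 2)^3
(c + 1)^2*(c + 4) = c^3 + 6*c^2 + 9*c + 4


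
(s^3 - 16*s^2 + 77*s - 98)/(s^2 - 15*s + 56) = (s^2 - 9*s + 14)/(s - 8)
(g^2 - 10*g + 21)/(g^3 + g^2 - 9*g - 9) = (g - 7)/(g^2 + 4*g + 3)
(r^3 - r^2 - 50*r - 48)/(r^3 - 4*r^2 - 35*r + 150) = (r^2 - 7*r - 8)/(r^2 - 10*r + 25)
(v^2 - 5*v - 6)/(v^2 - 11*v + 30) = (v + 1)/(v - 5)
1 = 1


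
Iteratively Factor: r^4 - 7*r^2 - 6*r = (r - 3)*(r^3 + 3*r^2 + 2*r) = r*(r - 3)*(r^2 + 3*r + 2) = r*(r - 3)*(r + 2)*(r + 1)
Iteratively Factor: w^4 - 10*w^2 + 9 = (w - 1)*(w^3 + w^2 - 9*w - 9) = (w - 1)*(w + 1)*(w^2 - 9) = (w - 1)*(w + 1)*(w + 3)*(w - 3)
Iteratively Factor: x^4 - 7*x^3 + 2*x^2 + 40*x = (x)*(x^3 - 7*x^2 + 2*x + 40) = x*(x - 4)*(x^2 - 3*x - 10) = x*(x - 5)*(x - 4)*(x + 2)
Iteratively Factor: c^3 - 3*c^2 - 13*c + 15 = (c - 1)*(c^2 - 2*c - 15) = (c - 1)*(c + 3)*(c - 5)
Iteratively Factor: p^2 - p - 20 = (p - 5)*(p + 4)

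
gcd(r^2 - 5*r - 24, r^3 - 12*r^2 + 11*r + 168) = r^2 - 5*r - 24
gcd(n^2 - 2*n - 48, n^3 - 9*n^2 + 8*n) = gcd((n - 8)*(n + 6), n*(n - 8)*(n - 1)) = n - 8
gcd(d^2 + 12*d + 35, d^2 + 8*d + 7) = d + 7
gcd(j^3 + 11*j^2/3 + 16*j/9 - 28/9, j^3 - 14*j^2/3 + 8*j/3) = j - 2/3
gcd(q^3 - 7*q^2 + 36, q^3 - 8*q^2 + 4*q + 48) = q^2 - 4*q - 12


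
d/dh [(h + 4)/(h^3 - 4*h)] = 2*(-h^3 - 6*h^2 + 8)/(h^2*(h^4 - 8*h^2 + 16))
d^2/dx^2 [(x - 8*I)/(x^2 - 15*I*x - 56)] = 2/(x^3 - 21*I*x^2 - 147*x + 343*I)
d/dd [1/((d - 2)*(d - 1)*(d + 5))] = (-(d - 2)*(d - 1) - (d - 2)*(d + 5) - (d - 1)*(d + 5))/((d - 2)^2*(d - 1)^2*(d + 5)^2)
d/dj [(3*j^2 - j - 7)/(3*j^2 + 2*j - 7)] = 3*(3*j^2 + 7)/(9*j^4 + 12*j^3 - 38*j^2 - 28*j + 49)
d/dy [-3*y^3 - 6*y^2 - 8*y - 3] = -9*y^2 - 12*y - 8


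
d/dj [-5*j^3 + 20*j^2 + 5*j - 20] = -15*j^2 + 40*j + 5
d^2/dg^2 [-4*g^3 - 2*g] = -24*g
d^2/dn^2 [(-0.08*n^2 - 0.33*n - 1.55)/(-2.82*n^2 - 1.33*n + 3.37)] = (8.88178419700125e-16*n^4 + 4.648488*n^3 + 78.518952*n^2 + 53.697312*n + 39.71942)/(22.425768*n^6 + 31.730076*n^5 - 65.43387*n^4 - 73.484495*n^3 + 78.195795*n^2 + 45.314031*n - 38.272753)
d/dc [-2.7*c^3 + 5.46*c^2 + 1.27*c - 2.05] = -8.1*c^2 + 10.92*c + 1.27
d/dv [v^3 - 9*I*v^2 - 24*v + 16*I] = 3*v^2 - 18*I*v - 24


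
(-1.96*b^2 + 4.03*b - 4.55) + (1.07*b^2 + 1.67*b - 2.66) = -0.89*b^2 + 5.7*b - 7.21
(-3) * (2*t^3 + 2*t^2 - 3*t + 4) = -6*t^3 - 6*t^2 + 9*t - 12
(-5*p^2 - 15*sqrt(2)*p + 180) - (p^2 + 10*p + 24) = -6*p^2 - 15*sqrt(2)*p - 10*p + 156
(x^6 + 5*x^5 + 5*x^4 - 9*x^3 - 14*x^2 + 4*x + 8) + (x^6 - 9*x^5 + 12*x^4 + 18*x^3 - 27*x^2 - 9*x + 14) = 2*x^6 - 4*x^5 + 17*x^4 + 9*x^3 - 41*x^2 - 5*x + 22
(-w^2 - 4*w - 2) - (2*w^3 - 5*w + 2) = -2*w^3 - w^2 + w - 4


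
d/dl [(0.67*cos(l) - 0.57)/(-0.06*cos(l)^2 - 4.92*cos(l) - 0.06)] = 0.0413113887236433*(-0.0402*cos(l)^2 + 0.0684*cos(l) + 2.8446)*sin(l)/(-0.0121951219512195*sin(l)^2 + 1.0*cos(l) + 0.024390243902439)^2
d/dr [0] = 0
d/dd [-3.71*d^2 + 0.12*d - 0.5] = 0.12 - 7.42*d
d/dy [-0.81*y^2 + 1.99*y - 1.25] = 1.99 - 1.62*y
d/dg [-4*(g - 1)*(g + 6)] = -8*g - 20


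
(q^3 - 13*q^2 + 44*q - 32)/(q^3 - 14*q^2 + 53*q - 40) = (q - 4)/(q - 5)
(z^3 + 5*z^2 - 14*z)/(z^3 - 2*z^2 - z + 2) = z*(z + 7)/(z^2 - 1)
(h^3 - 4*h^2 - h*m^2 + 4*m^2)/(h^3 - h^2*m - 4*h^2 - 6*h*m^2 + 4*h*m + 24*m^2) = (h^2 - m^2)/(h^2 - h*m - 6*m^2)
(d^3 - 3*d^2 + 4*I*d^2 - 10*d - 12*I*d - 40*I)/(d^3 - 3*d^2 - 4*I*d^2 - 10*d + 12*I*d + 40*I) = (d + 4*I)/(d - 4*I)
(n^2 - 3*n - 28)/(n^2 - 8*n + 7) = (n + 4)/(n - 1)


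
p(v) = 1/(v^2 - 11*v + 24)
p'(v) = (11 - 2*v)/(v^2 - 11*v + 24)^2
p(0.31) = 0.05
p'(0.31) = 0.02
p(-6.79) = 0.01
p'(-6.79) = 0.00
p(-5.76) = 0.01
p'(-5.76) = 0.00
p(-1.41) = 0.02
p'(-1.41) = 0.01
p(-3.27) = 0.01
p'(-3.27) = 0.00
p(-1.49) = 0.02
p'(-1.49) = 0.01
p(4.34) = -0.20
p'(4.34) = 0.10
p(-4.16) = 0.01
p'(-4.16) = 0.00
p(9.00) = 0.17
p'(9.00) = -0.19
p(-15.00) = 0.00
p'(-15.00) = 0.00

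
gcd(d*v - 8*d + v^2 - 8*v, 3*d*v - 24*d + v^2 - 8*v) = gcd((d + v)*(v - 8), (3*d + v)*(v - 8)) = v - 8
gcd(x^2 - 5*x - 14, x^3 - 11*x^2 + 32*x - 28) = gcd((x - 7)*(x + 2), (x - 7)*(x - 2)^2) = x - 7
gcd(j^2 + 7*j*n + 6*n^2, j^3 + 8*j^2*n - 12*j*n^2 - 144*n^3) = j + 6*n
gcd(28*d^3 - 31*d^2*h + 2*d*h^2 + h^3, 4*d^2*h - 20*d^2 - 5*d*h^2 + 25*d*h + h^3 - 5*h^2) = 4*d^2 - 5*d*h + h^2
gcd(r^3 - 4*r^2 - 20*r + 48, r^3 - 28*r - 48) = r^2 - 2*r - 24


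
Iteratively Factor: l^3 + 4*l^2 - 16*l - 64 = (l - 4)*(l^2 + 8*l + 16) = (l - 4)*(l + 4)*(l + 4)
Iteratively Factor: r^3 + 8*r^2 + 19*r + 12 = (r + 1)*(r^2 + 7*r + 12) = (r + 1)*(r + 4)*(r + 3)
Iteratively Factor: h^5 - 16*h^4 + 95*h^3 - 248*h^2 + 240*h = (h - 4)*(h^4 - 12*h^3 + 47*h^2 - 60*h) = (h - 5)*(h - 4)*(h^3 - 7*h^2 + 12*h) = h*(h - 5)*(h - 4)*(h^2 - 7*h + 12) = h*(h - 5)*(h - 4)^2*(h - 3)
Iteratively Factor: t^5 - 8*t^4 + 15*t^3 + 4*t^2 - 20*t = (t - 2)*(t^4 - 6*t^3 + 3*t^2 + 10*t) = (t - 2)*(t + 1)*(t^3 - 7*t^2 + 10*t) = t*(t - 2)*(t + 1)*(t^2 - 7*t + 10) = t*(t - 5)*(t - 2)*(t + 1)*(t - 2)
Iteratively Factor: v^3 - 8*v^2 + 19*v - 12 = (v - 1)*(v^2 - 7*v + 12) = (v - 3)*(v - 1)*(v - 4)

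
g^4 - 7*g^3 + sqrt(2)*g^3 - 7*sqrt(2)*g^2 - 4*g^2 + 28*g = g*(g - 7)*(g - sqrt(2))*(g + 2*sqrt(2))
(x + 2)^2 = x^2 + 4*x + 4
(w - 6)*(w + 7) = w^2 + w - 42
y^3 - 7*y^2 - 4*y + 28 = (y - 7)*(y - 2)*(y + 2)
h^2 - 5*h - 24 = (h - 8)*(h + 3)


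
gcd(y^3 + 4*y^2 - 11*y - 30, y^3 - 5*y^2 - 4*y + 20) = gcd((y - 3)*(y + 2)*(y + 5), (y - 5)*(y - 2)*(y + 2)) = y + 2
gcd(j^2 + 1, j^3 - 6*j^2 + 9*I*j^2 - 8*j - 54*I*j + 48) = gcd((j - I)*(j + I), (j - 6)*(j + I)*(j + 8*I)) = j + I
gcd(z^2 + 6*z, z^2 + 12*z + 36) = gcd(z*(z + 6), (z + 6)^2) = z + 6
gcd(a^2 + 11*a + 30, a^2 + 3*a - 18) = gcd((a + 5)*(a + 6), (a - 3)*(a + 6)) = a + 6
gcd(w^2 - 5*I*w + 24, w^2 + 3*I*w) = w + 3*I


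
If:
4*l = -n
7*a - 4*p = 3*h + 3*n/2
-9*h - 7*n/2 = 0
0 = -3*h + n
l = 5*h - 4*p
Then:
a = 0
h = 0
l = 0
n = 0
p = 0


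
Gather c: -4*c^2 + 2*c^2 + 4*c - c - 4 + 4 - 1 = -2*c^2 + 3*c - 1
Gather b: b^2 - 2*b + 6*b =b^2 + 4*b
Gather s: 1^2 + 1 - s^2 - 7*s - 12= -s^2 - 7*s - 10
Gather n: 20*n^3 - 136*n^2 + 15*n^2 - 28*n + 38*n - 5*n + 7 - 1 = 20*n^3 - 121*n^2 + 5*n + 6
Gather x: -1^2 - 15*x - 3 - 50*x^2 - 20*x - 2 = -50*x^2 - 35*x - 6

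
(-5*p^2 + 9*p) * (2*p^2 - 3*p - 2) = -10*p^4 + 33*p^3 - 17*p^2 - 18*p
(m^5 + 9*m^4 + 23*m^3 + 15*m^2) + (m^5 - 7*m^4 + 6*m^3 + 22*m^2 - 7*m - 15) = 2*m^5 + 2*m^4 + 29*m^3 + 37*m^2 - 7*m - 15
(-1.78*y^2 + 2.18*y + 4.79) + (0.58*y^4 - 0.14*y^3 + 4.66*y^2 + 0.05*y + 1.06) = 0.58*y^4 - 0.14*y^3 + 2.88*y^2 + 2.23*y + 5.85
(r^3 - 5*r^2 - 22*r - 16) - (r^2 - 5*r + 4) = r^3 - 6*r^2 - 17*r - 20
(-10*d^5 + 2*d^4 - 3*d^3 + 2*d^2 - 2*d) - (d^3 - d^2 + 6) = -10*d^5 + 2*d^4 - 4*d^3 + 3*d^2 - 2*d - 6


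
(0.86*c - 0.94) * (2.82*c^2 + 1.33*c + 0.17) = 2.4252*c^3 - 1.507*c^2 - 1.104*c - 0.1598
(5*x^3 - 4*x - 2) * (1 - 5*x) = -25*x^4 + 5*x^3 + 20*x^2 + 6*x - 2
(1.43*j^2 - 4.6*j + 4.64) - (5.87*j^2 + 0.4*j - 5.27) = -4.44*j^2 - 5.0*j + 9.91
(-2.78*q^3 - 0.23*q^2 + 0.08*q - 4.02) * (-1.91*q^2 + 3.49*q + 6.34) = 5.3098*q^5 - 9.2629*q^4 - 18.5807*q^3 + 6.4992*q^2 - 13.5226*q - 25.4868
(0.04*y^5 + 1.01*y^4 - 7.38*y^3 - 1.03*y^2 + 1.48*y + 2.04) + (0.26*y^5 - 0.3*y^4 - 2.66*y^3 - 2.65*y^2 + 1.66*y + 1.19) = 0.3*y^5 + 0.71*y^4 - 10.04*y^3 - 3.68*y^2 + 3.14*y + 3.23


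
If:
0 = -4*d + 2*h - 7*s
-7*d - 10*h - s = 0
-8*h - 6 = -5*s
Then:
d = 24/5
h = -3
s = -18/5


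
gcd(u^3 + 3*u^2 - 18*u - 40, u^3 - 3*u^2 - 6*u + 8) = u^2 - 2*u - 8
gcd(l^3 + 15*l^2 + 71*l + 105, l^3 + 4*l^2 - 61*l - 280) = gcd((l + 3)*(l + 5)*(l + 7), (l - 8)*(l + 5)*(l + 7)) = l^2 + 12*l + 35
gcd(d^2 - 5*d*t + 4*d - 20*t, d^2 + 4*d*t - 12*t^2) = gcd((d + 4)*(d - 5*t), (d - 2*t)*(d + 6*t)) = 1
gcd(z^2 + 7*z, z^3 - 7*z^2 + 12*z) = z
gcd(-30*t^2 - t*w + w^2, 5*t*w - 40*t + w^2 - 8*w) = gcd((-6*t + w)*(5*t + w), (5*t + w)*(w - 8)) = 5*t + w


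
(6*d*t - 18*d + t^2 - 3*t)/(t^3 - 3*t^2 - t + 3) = (6*d + t)/(t^2 - 1)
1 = 1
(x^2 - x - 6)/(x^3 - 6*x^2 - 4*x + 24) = (x - 3)/(x^2 - 8*x + 12)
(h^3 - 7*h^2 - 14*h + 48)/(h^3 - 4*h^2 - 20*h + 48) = (h^2 - 5*h - 24)/(h^2 - 2*h - 24)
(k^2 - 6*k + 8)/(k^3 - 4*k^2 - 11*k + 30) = (k - 4)/(k^2 - 2*k - 15)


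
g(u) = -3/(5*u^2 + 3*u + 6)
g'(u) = -3*(-10*u - 3)/(5*u^2 + 3*u + 6)^2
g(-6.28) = -0.02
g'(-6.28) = -0.01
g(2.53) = -0.07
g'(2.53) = 0.04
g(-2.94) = -0.07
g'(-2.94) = -0.05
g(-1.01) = -0.37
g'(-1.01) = -0.33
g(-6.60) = -0.01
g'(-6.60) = -0.00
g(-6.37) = -0.02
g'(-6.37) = -0.01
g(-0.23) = -0.54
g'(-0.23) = 0.07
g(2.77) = -0.06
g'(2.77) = 0.03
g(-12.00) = 0.00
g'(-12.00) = 0.00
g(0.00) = -0.50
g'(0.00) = 0.25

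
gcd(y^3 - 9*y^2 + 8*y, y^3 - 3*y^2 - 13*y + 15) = y - 1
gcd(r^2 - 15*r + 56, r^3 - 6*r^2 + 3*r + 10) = 1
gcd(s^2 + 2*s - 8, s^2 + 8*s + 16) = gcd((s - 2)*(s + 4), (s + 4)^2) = s + 4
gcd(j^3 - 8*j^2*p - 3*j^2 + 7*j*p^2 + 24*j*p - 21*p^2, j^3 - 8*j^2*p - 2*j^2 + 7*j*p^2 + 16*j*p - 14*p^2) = j^2 - 8*j*p + 7*p^2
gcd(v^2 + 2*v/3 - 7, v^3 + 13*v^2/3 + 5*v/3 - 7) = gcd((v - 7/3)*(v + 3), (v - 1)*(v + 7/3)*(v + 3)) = v + 3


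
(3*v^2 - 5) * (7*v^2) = 21*v^4 - 35*v^2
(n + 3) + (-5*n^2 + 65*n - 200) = -5*n^2 + 66*n - 197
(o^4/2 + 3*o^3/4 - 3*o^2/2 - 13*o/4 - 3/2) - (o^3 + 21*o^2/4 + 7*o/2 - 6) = o^4/2 - o^3/4 - 27*o^2/4 - 27*o/4 + 9/2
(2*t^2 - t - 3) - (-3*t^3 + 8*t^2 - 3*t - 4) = 3*t^3 - 6*t^2 + 2*t + 1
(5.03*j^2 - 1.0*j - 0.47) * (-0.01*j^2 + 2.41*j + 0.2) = -0.0503*j^4 + 12.1323*j^3 - 1.3993*j^2 - 1.3327*j - 0.094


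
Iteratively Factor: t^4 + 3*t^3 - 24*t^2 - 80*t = (t)*(t^3 + 3*t^2 - 24*t - 80) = t*(t - 5)*(t^2 + 8*t + 16) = t*(t - 5)*(t + 4)*(t + 4)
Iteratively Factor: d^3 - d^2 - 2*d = (d + 1)*(d^2 - 2*d) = (d - 2)*(d + 1)*(d)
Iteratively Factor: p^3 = (p)*(p^2) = p^2*(p)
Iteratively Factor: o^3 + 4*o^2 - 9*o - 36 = (o - 3)*(o^2 + 7*o + 12) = (o - 3)*(o + 3)*(o + 4)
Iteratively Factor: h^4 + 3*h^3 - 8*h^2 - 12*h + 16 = (h + 4)*(h^3 - h^2 - 4*h + 4) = (h - 1)*(h + 4)*(h^2 - 4) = (h - 2)*(h - 1)*(h + 4)*(h + 2)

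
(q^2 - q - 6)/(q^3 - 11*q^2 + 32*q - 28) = (q^2 - q - 6)/(q^3 - 11*q^2 + 32*q - 28)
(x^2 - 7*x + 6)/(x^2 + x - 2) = (x - 6)/(x + 2)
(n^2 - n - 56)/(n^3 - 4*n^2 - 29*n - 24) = (n + 7)/(n^2 + 4*n + 3)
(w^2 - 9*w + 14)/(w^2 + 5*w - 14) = (w - 7)/(w + 7)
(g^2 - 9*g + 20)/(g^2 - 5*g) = (g - 4)/g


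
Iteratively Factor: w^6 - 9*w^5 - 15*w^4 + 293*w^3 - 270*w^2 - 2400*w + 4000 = (w - 5)*(w^5 - 4*w^4 - 35*w^3 + 118*w^2 + 320*w - 800) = (w - 5)*(w + 4)*(w^4 - 8*w^3 - 3*w^2 + 130*w - 200) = (w - 5)*(w - 2)*(w + 4)*(w^3 - 6*w^2 - 15*w + 100) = (w - 5)^2*(w - 2)*(w + 4)*(w^2 - w - 20) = (w - 5)^3*(w - 2)*(w + 4)*(w + 4)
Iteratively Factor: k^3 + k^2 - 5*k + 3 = (k + 3)*(k^2 - 2*k + 1) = (k - 1)*(k + 3)*(k - 1)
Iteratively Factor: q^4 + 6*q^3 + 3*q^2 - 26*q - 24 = (q + 3)*(q^3 + 3*q^2 - 6*q - 8) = (q + 1)*(q + 3)*(q^2 + 2*q - 8) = (q - 2)*(q + 1)*(q + 3)*(q + 4)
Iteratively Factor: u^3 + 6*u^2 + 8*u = (u)*(u^2 + 6*u + 8) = u*(u + 2)*(u + 4)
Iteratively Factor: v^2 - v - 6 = (v + 2)*(v - 3)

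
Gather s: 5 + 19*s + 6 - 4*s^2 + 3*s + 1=-4*s^2 + 22*s + 12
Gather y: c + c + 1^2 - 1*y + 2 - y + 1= 2*c - 2*y + 4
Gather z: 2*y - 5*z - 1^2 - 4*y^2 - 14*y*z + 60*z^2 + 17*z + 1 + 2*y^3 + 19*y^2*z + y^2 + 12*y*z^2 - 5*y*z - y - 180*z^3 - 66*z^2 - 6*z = 2*y^3 - 3*y^2 + y - 180*z^3 + z^2*(12*y - 6) + z*(19*y^2 - 19*y + 6)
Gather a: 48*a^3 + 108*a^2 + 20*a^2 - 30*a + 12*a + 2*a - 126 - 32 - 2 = 48*a^3 + 128*a^2 - 16*a - 160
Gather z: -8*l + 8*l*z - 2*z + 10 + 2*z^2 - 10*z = -8*l + 2*z^2 + z*(8*l - 12) + 10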